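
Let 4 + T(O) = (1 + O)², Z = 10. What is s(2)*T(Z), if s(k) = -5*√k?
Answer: -585*√2 ≈ -827.31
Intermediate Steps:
T(O) = -4 + (1 + O)²
s(2)*T(Z) = (-5*√2)*(-4 + (1 + 10)²) = (-5*√2)*(-4 + 11²) = (-5*√2)*(-4 + 121) = -5*√2*117 = -585*√2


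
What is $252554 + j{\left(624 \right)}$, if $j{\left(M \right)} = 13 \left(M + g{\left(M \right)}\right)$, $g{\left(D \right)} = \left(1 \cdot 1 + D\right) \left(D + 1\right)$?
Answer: $5338791$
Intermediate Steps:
$g{\left(D \right)} = \left(1 + D\right)^{2}$ ($g{\left(D \right)} = \left(1 + D\right) \left(1 + D\right) = \left(1 + D\right)^{2}$)
$j{\left(M \right)} = 13 M + 13 \left(1 + M\right)^{2}$ ($j{\left(M \right)} = 13 \left(M + \left(1 + M\right)^{2}\right) = 13 M + 13 \left(1 + M\right)^{2}$)
$252554 + j{\left(624 \right)} = 252554 + \left(13 \cdot 624 + 13 \left(1 + 624\right)^{2}\right) = 252554 + \left(8112 + 13 \cdot 625^{2}\right) = 252554 + \left(8112 + 13 \cdot 390625\right) = 252554 + \left(8112 + 5078125\right) = 252554 + 5086237 = 5338791$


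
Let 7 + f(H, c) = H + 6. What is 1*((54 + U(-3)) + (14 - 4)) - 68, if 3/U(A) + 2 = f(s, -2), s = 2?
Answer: -7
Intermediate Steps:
f(H, c) = -1 + H (f(H, c) = -7 + (H + 6) = -7 + (6 + H) = -1 + H)
U(A) = -3 (U(A) = 3/(-2 + (-1 + 2)) = 3/(-2 + 1) = 3/(-1) = 3*(-1) = -3)
1*((54 + U(-3)) + (14 - 4)) - 68 = 1*((54 - 3) + (14 - 4)) - 68 = 1*(51 + 10) - 68 = 1*61 - 68 = 61 - 68 = -7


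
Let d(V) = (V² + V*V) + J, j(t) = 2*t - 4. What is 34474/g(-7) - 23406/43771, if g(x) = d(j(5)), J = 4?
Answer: 753591299/1663298 ≈ 453.07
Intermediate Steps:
j(t) = -4 + 2*t
d(V) = 4 + 2*V² (d(V) = (V² + V*V) + 4 = (V² + V²) + 4 = 2*V² + 4 = 4 + 2*V²)
g(x) = 76 (g(x) = 4 + 2*(-4 + 2*5)² = 4 + 2*(-4 + 10)² = 4 + 2*6² = 4 + 2*36 = 4 + 72 = 76)
34474/g(-7) - 23406/43771 = 34474/76 - 23406/43771 = 34474*(1/76) - 23406*1/43771 = 17237/38 - 23406/43771 = 753591299/1663298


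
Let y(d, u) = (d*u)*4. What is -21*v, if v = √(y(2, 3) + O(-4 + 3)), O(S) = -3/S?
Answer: -63*√3 ≈ -109.12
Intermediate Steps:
y(d, u) = 4*d*u
v = 3*√3 (v = √(4*2*3 - 3/(-4 + 3)) = √(24 - 3/(-1)) = √(24 - 3*(-1)) = √(24 + 3) = √27 = 3*√3 ≈ 5.1962)
-21*v = -63*√3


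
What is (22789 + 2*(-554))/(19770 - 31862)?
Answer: -21681/12092 ≈ -1.7930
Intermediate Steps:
(22789 + 2*(-554))/(19770 - 31862) = (22789 - 1108)/(-12092) = 21681*(-1/12092) = -21681/12092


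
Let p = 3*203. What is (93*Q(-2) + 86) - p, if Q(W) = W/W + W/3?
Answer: -492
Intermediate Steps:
Q(W) = 1 + W/3 (Q(W) = 1 + W*(1/3) = 1 + W/3)
p = 609
(93*Q(-2) + 86) - p = (93*(1 + (1/3)*(-2)) + 86) - 1*609 = (93*(1 - 2/3) + 86) - 609 = (93*(1/3) + 86) - 609 = (31 + 86) - 609 = 117 - 609 = -492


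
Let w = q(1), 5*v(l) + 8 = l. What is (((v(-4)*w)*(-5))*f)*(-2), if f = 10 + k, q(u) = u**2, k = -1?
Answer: -216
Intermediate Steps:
v(l) = -8/5 + l/5
f = 9 (f = 10 - 1 = 9)
w = 1 (w = 1**2 = 1)
(((v(-4)*w)*(-5))*f)*(-2) = ((((-8/5 + (1/5)*(-4))*1)*(-5))*9)*(-2) = ((((-8/5 - 4/5)*1)*(-5))*9)*(-2) = ((-12/5*1*(-5))*9)*(-2) = (-12/5*(-5)*9)*(-2) = (12*9)*(-2) = 108*(-2) = -216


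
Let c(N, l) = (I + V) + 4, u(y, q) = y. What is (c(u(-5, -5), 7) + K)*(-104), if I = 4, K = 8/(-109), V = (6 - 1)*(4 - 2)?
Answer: -203216/109 ≈ -1864.4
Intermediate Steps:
V = 10 (V = 5*2 = 10)
K = -8/109 (K = 8*(-1/109) = -8/109 ≈ -0.073395)
c(N, l) = 18 (c(N, l) = (4 + 10) + 4 = 14 + 4 = 18)
(c(u(-5, -5), 7) + K)*(-104) = (18 - 8/109)*(-104) = (1954/109)*(-104) = -203216/109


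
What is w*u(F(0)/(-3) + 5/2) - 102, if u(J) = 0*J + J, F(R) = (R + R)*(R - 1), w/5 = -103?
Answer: -2779/2 ≈ -1389.5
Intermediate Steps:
w = -515 (w = 5*(-103) = -515)
F(R) = 2*R*(-1 + R) (F(R) = (2*R)*(-1 + R) = 2*R*(-1 + R))
u(J) = J (u(J) = 0 + J = J)
w*u(F(0)/(-3) + 5/2) - 102 = -515*((2*0*(-1 + 0))/(-3) + 5/2) - 102 = -515*((2*0*(-1))*(-⅓) + 5*(½)) - 102 = -515*(0*(-⅓) + 5/2) - 102 = -515*(0 + 5/2) - 102 = -515*5/2 - 102 = -2575/2 - 102 = -2779/2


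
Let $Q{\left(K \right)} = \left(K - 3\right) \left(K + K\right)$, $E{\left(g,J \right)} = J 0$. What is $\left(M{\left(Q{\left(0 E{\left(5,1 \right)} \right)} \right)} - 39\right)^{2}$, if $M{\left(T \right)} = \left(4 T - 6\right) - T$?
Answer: $2025$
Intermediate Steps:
$E{\left(g,J \right)} = 0$
$Q{\left(K \right)} = 2 K \left(-3 + K\right)$ ($Q{\left(K \right)} = \left(-3 + K\right) 2 K = 2 K \left(-3 + K\right)$)
$M{\left(T \right)} = -6 + 3 T$ ($M{\left(T \right)} = \left(-6 + 4 T\right) - T = -6 + 3 T$)
$\left(M{\left(Q{\left(0 E{\left(5,1 \right)} \right)} \right)} - 39\right)^{2} = \left(\left(-6 + 3 \cdot 2 \cdot 0 \cdot 0 \left(-3 + 0 \cdot 0\right)\right) - 39\right)^{2} = \left(\left(-6 + 3 \cdot 2 \cdot 0 \left(-3 + 0\right)\right) - 39\right)^{2} = \left(\left(-6 + 3 \cdot 2 \cdot 0 \left(-3\right)\right) - 39\right)^{2} = \left(\left(-6 + 3 \cdot 0\right) - 39\right)^{2} = \left(\left(-6 + 0\right) - 39\right)^{2} = \left(-6 - 39\right)^{2} = \left(-45\right)^{2} = 2025$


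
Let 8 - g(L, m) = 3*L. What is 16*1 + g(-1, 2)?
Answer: 27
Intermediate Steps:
g(L, m) = 8 - 3*L
16*1 + g(-1, 2) = 16*1 + (8 - 3*(-1)) = 16 + (8 + 3) = 16 + 11 = 27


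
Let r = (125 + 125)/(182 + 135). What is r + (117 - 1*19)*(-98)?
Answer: -3044218/317 ≈ -9603.2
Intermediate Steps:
r = 250/317 ≈ 0.78864
r + (117 - 1*19)*(-98) = 250/317 + (117 - 1*19)*(-98) = 250/317 + (117 - 19)*(-98) = 250/317 + 98*(-98) = 250/317 - 9604 = -3044218/317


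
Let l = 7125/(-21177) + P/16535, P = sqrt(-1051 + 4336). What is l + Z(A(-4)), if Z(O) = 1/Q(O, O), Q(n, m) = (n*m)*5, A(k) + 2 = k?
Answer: -140147/423540 + 3*sqrt(365)/16535 ≈ -0.32743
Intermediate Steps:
P = 3*sqrt(365) (P = sqrt(3285) = 3*sqrt(365) ≈ 57.315)
A(k) = -2 + k
Q(n, m) = 5*m*n (Q(n, m) = (m*n)*5 = 5*m*n)
Z(O) = 1/(5*O**2) (Z(O) = 1/(5*O*O) = 1/(5*O**2))
l = -2375/7059 + 3*sqrt(365)/16535 (l = 7125/(-21177) + (3*sqrt(365))/16535 = 7125*(-1/21177) + (3*sqrt(365))*(1/16535) = -2375/7059 + 3*sqrt(365)/16535 ≈ -0.33298)
l + Z(A(-4)) = (-2375/7059 + 3*sqrt(365)/16535) + 1/(5*(-2 - 4)**2) = (-2375/7059 + 3*sqrt(365)/16535) + (1/5)/(-6)**2 = (-2375/7059 + 3*sqrt(365)/16535) + (1/5)*(1/36) = (-2375/7059 + 3*sqrt(365)/16535) + 1/180 = -140147/423540 + 3*sqrt(365)/16535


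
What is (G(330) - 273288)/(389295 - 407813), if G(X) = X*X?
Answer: 82194/9259 ≈ 8.8772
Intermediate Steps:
G(X) = X**2
(G(330) - 273288)/(389295 - 407813) = (330**2 - 273288)/(389295 - 407813) = (108900 - 273288)/(-18518) = -164388*(-1/18518) = 82194/9259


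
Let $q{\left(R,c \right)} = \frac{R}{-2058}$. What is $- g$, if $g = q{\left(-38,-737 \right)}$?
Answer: $- \frac{19}{1029} \approx -0.018465$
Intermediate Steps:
$q{\left(R,c \right)} = - \frac{R}{2058}$ ($q{\left(R,c \right)} = R \left(- \frac{1}{2058}\right) = - \frac{R}{2058}$)
$g = \frac{19}{1029}$ ($g = \left(- \frac{1}{2058}\right) \left(-38\right) = \frac{19}{1029} \approx 0.018465$)
$- g = \left(-1\right) \frac{19}{1029} = - \frac{19}{1029}$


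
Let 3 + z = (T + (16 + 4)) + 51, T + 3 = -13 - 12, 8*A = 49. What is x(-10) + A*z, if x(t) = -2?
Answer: 243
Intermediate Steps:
A = 49/8 (A = (⅛)*49 = 49/8 ≈ 6.1250)
T = -28 (T = -3 + (-13 - 12) = -3 - 25 = -28)
z = 40 (z = -3 + ((-28 + (16 + 4)) + 51) = -3 + ((-28 + 20) + 51) = -3 + (-8 + 51) = -3 + 43 = 40)
x(-10) + A*z = -2 + (49/8)*40 = -2 + 245 = 243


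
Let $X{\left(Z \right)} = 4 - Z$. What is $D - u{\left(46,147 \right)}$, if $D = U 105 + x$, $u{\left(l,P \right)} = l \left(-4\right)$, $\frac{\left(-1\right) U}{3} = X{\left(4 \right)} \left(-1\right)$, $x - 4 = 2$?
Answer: $190$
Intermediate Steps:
$x = 6$ ($x = 4 + 2 = 6$)
$U = 0$ ($U = - 3 \left(4 - 4\right) \left(-1\right) = - 3 \cdot 0 \left(-1\right) = \left(-3\right) 0 = 0$)
$u{\left(l,P \right)} = - 4 l$
$D = 6$ ($D = 0 \cdot 105 + 6 = 0 + 6 = 6$)
$D - u{\left(46,147 \right)} = 6 - \left(-4\right) 46 = 6 - -184 = 6 + 184 = 190$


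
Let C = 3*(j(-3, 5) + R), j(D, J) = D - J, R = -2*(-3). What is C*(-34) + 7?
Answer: 211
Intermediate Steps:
R = 6
C = -6 (C = 3*((-3 - 1*5) + 6) = 3*((-3 - 5) + 6) = 3*(-8 + 6) = 3*(-2) = -6)
C*(-34) + 7 = -6*(-34) + 7 = 204 + 7 = 211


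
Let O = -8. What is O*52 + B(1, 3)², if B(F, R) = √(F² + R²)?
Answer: -406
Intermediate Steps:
O*52 + B(1, 3)² = -8*52 + (√(1² + 3²))² = -416 + (√(1 + 9))² = -416 + (√10)² = -416 + 10 = -406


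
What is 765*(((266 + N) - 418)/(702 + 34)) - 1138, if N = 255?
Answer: -758773/736 ≈ -1030.9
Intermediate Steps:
765*(((266 + N) - 418)/(702 + 34)) - 1138 = 765*(((266 + 255) - 418)/(702 + 34)) - 1138 = 765*((521 - 418)/736) - 1138 = 765*(103*(1/736)) - 1138 = 765*(103/736) - 1138 = 78795/736 - 1138 = -758773/736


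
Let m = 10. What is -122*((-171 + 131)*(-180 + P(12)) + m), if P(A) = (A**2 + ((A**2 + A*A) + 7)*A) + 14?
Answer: 17166620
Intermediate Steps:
P(A) = 14 + A**2 + A*(7 + 2*A**2) (P(A) = (A**2 + ((A**2 + A**2) + 7)*A) + 14 = (A**2 + (2*A**2 + 7)*A) + 14 = (A**2 + (7 + 2*A**2)*A) + 14 = (A**2 + A*(7 + 2*A**2)) + 14 = 14 + A**2 + A*(7 + 2*A**2))
-122*((-171 + 131)*(-180 + P(12)) + m) = -122*((-171 + 131)*(-180 + (14 + 12**2 + 2*12**3 + 7*12)) + 10) = -122*(-40*(-180 + (14 + 144 + 2*1728 + 84)) + 10) = -122*(-40*(-180 + (14 + 144 + 3456 + 84)) + 10) = -122*(-40*(-180 + 3698) + 10) = -122*(-40*3518 + 10) = -122*(-140720 + 10) = -122*(-140710) = 17166620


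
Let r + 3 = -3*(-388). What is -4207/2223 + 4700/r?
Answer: 618197/286767 ≈ 2.1557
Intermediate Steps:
r = 1161 (r = -3 - 3*(-388) = -3 + 1164 = 1161)
-4207/2223 + 4700/r = -4207/2223 + 4700/1161 = 618197/286767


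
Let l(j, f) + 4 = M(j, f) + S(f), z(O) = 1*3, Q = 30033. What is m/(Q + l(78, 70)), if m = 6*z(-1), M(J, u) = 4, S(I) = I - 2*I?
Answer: 18/29963 ≈ 0.00060074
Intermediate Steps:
z(O) = 3
S(I) = -I
m = 18 (m = 6*3 = 18)
l(j, f) = -f (l(j, f) = -4 + (4 - f) = -f)
m/(Q + l(78, 70)) = 18/(30033 - 1*70) = 18/(30033 - 70) = 18/29963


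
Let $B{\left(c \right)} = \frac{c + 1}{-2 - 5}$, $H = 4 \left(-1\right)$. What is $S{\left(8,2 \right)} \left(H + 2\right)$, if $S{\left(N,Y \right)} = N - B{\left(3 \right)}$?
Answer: $- \frac{120}{7} \approx -17.143$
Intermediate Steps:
$H = -4$
$B{\left(c \right)} = - \frac{1}{7} - \frac{c}{7}$ ($B{\left(c \right)} = \frac{1 + c}{-7} = \left(1 + c\right) \left(- \frac{1}{7}\right) = - \frac{1}{7} - \frac{c}{7}$)
$S{\left(N,Y \right)} = \frac{4}{7} + N$ ($S{\left(N,Y \right)} = N - \left(- \frac{1}{7} - \frac{3}{7}\right) = N + \left(0 - \left(- \frac{1}{7} - \frac{3}{7}\right)\right) = N + \left(0 - - \frac{4}{7}\right) = N + \left(0 + \frac{4}{7}\right) = N + \frac{4}{7} = \frac{4}{7} + N$)
$S{\left(8,2 \right)} \left(H + 2\right) = \left(\frac{4}{7} + 8\right) \left(-4 + 2\right) = \frac{60}{7} \left(-2\right) = - \frac{120}{7}$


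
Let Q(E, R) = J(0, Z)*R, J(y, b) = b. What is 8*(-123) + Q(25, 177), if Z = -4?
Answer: -1692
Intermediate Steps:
Q(E, R) = -4*R
8*(-123) + Q(25, 177) = 8*(-123) - 4*177 = -984 - 708 = -1692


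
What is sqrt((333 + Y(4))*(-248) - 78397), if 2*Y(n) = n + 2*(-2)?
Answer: I*sqrt(160981) ≈ 401.22*I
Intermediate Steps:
Y(n) = -2 + n/2 (Y(n) = (n + 2*(-2))/2 = (n - 4)/2 = (-4 + n)/2 = -2 + n/2)
sqrt((333 + Y(4))*(-248) - 78397) = sqrt((333 + (-2 + (1/2)*4))*(-248) - 78397) = sqrt((333 + (-2 + 2))*(-248) - 78397) = sqrt((333 + 0)*(-248) - 78397) = sqrt(333*(-248) - 78397) = sqrt(-82584 - 78397) = sqrt(-160981) = I*sqrt(160981)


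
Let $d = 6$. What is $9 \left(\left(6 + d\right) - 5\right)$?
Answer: $63$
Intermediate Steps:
$9 \left(\left(6 + d\right) - 5\right) = 9 \left(\left(6 + 6\right) - 5\right) = 9 \left(12 - 5\right) = 9 \cdot 7 = 63$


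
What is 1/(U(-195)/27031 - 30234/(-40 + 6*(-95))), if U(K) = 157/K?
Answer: 321533745/15936467876 ≈ 0.020176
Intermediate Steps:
1/(U(-195)/27031 - 30234/(-40 + 6*(-95))) = 1/((157/(-195))/27031 - 30234/(-40 + 6*(-95))) = 1/((157*(-1/195))*(1/27031) - 30234/(-40 - 570)) = 1/(-157/195*1/27031 - 30234/(-610)) = 1/(-157/5271045 - 30234*(-1/610)) = 1/(-157/5271045 + 15117/305) = 1/(15936467876/321533745) = 321533745/15936467876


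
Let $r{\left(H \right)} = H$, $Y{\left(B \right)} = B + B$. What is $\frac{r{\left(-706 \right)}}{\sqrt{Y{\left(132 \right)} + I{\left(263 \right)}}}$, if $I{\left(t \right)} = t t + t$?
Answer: $- \frac{353}{132} \approx -2.6742$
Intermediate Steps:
$Y{\left(B \right)} = 2 B$
$I{\left(t \right)} = t + t^{2}$ ($I{\left(t \right)} = t^{2} + t = t + t^{2}$)
$\frac{r{\left(-706 \right)}}{\sqrt{Y{\left(132 \right)} + I{\left(263 \right)}}} = - \frac{706}{\sqrt{2 \cdot 132 + 263 \left(1 + 263\right)}} = - \frac{706}{\sqrt{264 + 263 \cdot 264}} = - \frac{706}{\sqrt{264 + 69432}} = - \frac{706}{\sqrt{69696}} = - \frac{706}{264} = \left(-706\right) \frac{1}{264} = - \frac{353}{132}$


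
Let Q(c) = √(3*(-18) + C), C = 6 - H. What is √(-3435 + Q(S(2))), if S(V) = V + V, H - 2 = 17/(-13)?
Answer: √(-580515 + 13*I*√8229)/13 ≈ 0.05953 + 58.609*I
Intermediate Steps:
H = 9/13 (H = 2 + 17/(-13) = 2 + 17*(-1/13) = 2 - 17/13 = 9/13 ≈ 0.69231)
S(V) = 2*V
C = 69/13 (C = 6 - 1*9/13 = 6 - 9/13 = 69/13 ≈ 5.3077)
Q(c) = I*√8229/13 (Q(c) = √(3*(-18) + 69/13) = √(-54 + 69/13) = √(-633/13) = I*√8229/13)
√(-3435 + Q(S(2))) = √(-3435 + I*√8229/13)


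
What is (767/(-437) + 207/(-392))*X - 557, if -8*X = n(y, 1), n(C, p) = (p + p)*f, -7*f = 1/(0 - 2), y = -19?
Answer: -5342923245/9593024 ≈ -556.96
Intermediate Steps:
f = 1/14 (f = -1/(7*(0 - 2)) = -1/7/(-2) = -1/7*(-1/2) = 1/14 ≈ 0.071429)
n(C, p) = p/7 (n(C, p) = (p + p)*(1/14) = (2*p)*(1/14) = p/7)
X = -1/56 ≈ -0.017857
(767/(-437) + 207/(-392))*X - 557 = (767/(-437) + 207/(-392))*(-1/56) - 557 = (767*(-1/437) + 207*(-1/392))*(-1/56) - 557 = (-767/437 - 207/392)*(-1/56) - 557 = -391123/171304*(-1/56) - 557 = 391123/9593024 - 557 = -5342923245/9593024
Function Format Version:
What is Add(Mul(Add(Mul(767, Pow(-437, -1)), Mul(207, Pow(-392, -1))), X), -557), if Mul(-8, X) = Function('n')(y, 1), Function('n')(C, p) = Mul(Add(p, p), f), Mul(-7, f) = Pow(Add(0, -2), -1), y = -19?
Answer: Rational(-5342923245, 9593024) ≈ -556.96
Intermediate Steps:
f = Rational(1, 14) (f = Mul(Rational(-1, 7), Pow(Add(0, -2), -1)) = Mul(Rational(-1, 7), Pow(-2, -1)) = Mul(Rational(-1, 7), Rational(-1, 2)) = Rational(1, 14) ≈ 0.071429)
Function('n')(C, p) = Mul(Rational(1, 7), p) (Function('n')(C, p) = Mul(Add(p, p), Rational(1, 14)) = Mul(Mul(2, p), Rational(1, 14)) = Mul(Rational(1, 7), p))
X = Rational(-1, 56) (X = Mul(Rational(-1, 8), Mul(Rational(1, 7), 1)) = Mul(Rational(-1, 8), Rational(1, 7)) = Rational(-1, 56) ≈ -0.017857)
Add(Mul(Add(Mul(767, Pow(-437, -1)), Mul(207, Pow(-392, -1))), X), -557) = Add(Mul(Add(Mul(767, Pow(-437, -1)), Mul(207, Pow(-392, -1))), Rational(-1, 56)), -557) = Add(Mul(Add(Mul(767, Rational(-1, 437)), Mul(207, Rational(-1, 392))), Rational(-1, 56)), -557) = Add(Mul(Add(Rational(-767, 437), Rational(-207, 392)), Rational(-1, 56)), -557) = Add(Mul(Rational(-391123, 171304), Rational(-1, 56)), -557) = Add(Rational(391123, 9593024), -557) = Rational(-5342923245, 9593024)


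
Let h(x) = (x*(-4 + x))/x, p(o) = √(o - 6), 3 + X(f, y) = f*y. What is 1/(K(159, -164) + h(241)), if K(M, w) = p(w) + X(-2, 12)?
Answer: 21/4427 - I*√170/44270 ≈ 0.0047436 - 0.00029452*I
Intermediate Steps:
X(f, y) = -3 + f*y
p(o) = √(-6 + o)
K(M, w) = -27 + √(-6 + w) (K(M, w) = √(-6 + w) + (-3 - 2*12) = √(-6 + w) + (-3 - 24) = √(-6 + w) - 27 = -27 + √(-6 + w))
h(x) = -4 + x
1/(K(159, -164) + h(241)) = 1/((-27 + √(-6 - 164)) + (-4 + 241)) = 1/((-27 + √(-170)) + 237) = 1/((-27 + I*√170) + 237) = 1/(210 + I*√170)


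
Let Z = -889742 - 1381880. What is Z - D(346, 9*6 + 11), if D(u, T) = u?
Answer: -2271968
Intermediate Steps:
Z = -2271622
Z - D(346, 9*6 + 11) = -2271622 - 1*346 = -2271622 - 346 = -2271968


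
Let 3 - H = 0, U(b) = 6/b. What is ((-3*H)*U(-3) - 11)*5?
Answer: 35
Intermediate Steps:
H = 3 (H = 3 - 1*0 = 3 + 0 = 3)
((-3*H)*U(-3) - 11)*5 = ((-3*3)*(6/(-3)) - 11)*5 = (-54*(-1)/3 - 11)*5 = (-9*(-2) - 11)*5 = (18 - 11)*5 = 7*5 = 35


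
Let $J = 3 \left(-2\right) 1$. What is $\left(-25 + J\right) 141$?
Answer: $-4371$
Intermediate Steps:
$J = -6$ ($J = \left(-6\right) 1 = -6$)
$\left(-25 + J\right) 141 = \left(-25 - 6\right) 141 = \left(-31\right) 141 = -4371$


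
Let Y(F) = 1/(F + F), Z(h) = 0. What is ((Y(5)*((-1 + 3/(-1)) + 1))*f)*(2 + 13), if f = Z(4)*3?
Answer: 0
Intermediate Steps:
Y(F) = 1/(2*F)
f = 0 (f = 0*3 = 0)
((Y(5)*((-1 + 3/(-1)) + 1))*f)*(2 + 13) = ((((½)/5)*((-1 + 3/(-1)) + 1))*0)*(2 + 13) = ((((½)*(⅕))*((-1 + 3*(-1)) + 1))*0)*15 = ((((-1 - 3) + 1)/10)*0)*15 = (((-4 + 1)/10)*0)*15 = (((⅒)*(-3))*0)*15 = -3/10*0*15 = 0*15 = 0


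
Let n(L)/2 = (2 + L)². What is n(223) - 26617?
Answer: 74633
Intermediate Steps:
n(L) = 2*(2 + L)²
n(223) - 26617 = 2*(2 + 223)² - 26617 = 2*225² - 26617 = 2*50625 - 26617 = 101250 - 26617 = 74633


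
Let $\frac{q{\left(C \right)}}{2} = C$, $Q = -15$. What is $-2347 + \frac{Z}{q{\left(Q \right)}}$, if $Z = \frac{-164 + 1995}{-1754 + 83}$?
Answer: $- \frac{117653279}{50130} \approx -2347.0$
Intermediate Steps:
$q{\left(C \right)} = 2 C$
$Z = - \frac{1831}{1671}$ ($Z = \frac{1831}{-1671} = 1831 \left(- \frac{1}{1671}\right) = - \frac{1831}{1671} \approx -1.0958$)
$-2347 + \frac{Z}{q{\left(Q \right)}} = -2347 - \frac{1831}{1671 \cdot 2 \left(-15\right)} = -2347 - \frac{1831}{1671 \left(-30\right)} = -2347 - - \frac{1831}{50130} = -2347 + \frac{1831}{50130} = - \frac{117653279}{50130}$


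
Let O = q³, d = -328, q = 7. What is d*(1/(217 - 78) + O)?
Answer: -15638384/139 ≈ -1.1251e+5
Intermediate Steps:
O = 343 (O = 7³ = 343)
d*(1/(217 - 78) + O) = -328*(1/(217 - 78) + 343) = -328*(1/139 + 343) = -328*47678/139 = -15638384/139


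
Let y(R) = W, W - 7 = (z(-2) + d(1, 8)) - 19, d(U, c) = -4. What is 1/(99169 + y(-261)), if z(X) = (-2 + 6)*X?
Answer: 1/99145 ≈ 1.0086e-5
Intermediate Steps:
z(X) = 4*X
W = -24 (W = 7 + ((4*(-2) - 4) - 19) = 7 + ((-8 - 4) - 19) = 7 + (-12 - 19) = 7 - 31 = -24)
y(R) = -24
1/(99169 + y(-261)) = 1/(99169 - 24) = 1/99145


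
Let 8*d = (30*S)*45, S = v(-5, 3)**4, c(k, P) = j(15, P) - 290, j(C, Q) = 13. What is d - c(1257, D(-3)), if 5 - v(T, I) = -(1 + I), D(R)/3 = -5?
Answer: 4429783/4 ≈ 1.1074e+6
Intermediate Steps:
D(R) = -15 (D(R) = 3*(-5) = -15)
v(T, I) = 6 + I (v(T, I) = 5 - (-1)*(1 + I) = 5 - (-1 - I) = 5 + (1 + I) = 6 + I)
c(k, P) = -277 (c(k, P) = 13 - 290 = -277)
S = 6561 (S = (6 + 3)**4 = 9**4 = 6561)
d = 4428675/4 (d = ((30*6561)*45)/8 = (196830*45)/8 = (1/8)*8857350 = 4428675/4 ≈ 1.1072e+6)
d - c(1257, D(-3)) = 4428675/4 - 1*(-277) = 4428675/4 + 277 = 4429783/4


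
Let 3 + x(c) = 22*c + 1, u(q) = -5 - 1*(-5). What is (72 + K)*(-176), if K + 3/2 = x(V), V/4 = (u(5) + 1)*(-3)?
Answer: 34408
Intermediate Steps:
u(q) = 0 (u(q) = -5 + 5 = 0)
V = -12 (V = 4*((0 + 1)*(-3)) = 4*(1*(-3)) = 4*(-3) = -12)
x(c) = -2 + 22*c (x(c) = -3 + (22*c + 1) = -3 + (1 + 22*c) = -2 + 22*c)
K = -535/2 (K = -3/2 + (-2 + 22*(-12)) = -3/2 + (-2 - 264) = -3/2 - 266 = -535/2 ≈ -267.50)
(72 + K)*(-176) = (72 - 535/2)*(-176) = -391/2*(-176) = 34408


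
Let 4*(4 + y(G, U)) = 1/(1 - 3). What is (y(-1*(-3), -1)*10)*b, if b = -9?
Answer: 1485/4 ≈ 371.25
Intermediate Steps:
y(G, U) = -33/8 (y(G, U) = -4 + 1/(4*(1 - 3)) = -4 + (1/4)/(-2) = -4 + (1/4)*(-1/2) = -4 - 1/8 = -33/8)
(y(-1*(-3), -1)*10)*b = -33/8*10*(-9) = -165/4*(-9) = 1485/4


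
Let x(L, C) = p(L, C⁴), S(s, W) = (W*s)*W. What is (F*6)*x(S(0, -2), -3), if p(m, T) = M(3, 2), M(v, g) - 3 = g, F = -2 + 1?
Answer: -30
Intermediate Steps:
F = -1
M(v, g) = 3 + g
S(s, W) = s*W²
p(m, T) = 5 (p(m, T) = 3 + 2 = 5)
x(L, C) = 5
(F*6)*x(S(0, -2), -3) = -1*6*5 = -6*5 = -30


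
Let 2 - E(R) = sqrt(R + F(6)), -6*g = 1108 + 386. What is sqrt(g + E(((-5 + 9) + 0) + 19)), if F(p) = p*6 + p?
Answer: sqrt(-247 - sqrt(65)) ≈ 15.971*I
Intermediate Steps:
F(p) = 7*p (F(p) = 6*p + p = 7*p)
g = -249 (g = -(1108 + 386)/6 = -1/6*1494 = -249)
E(R) = 2 - sqrt(42 + R) (E(R) = 2 - sqrt(R + 7*6) = 2 - sqrt(R + 42) = 2 - sqrt(42 + R))
sqrt(g + E(((-5 + 9) + 0) + 19)) = sqrt(-249 + (2 - sqrt(42 + (((-5 + 9) + 0) + 19)))) = sqrt(-249 + (2 - sqrt(42 + ((4 + 0) + 19)))) = sqrt(-249 + (2 - sqrt(42 + (4 + 19)))) = sqrt(-249 + (2 - sqrt(42 + 23))) = sqrt(-249 + (2 - sqrt(65))) = sqrt(-247 - sqrt(65))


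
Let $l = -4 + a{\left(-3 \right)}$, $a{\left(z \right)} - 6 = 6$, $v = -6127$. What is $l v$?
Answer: $-49016$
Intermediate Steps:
$a{\left(z \right)} = 12$ ($a{\left(z \right)} = 6 + 6 = 12$)
$l = 8$ ($l = -4 + 12 = 8$)
$l v = 8 \left(-6127\right) = -49016$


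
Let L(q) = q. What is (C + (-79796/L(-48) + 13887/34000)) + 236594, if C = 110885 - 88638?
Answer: 26571390161/102000 ≈ 2.6050e+5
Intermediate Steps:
C = 22247
(C + (-79796/L(-48) + 13887/34000)) + 236594 = (22247 + (-79796/(-48) + 13887/34000)) + 236594 = (22247 + (-79796*(-1/48) + 13887*(1/34000))) + 236594 = (22247 + (19949/12 + 13887/34000)) + 236594 = (22247 + 169608161/102000) + 236594 = 2438802161/102000 + 236594 = 26571390161/102000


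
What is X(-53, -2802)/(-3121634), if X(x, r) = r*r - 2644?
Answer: -3924280/1560817 ≈ -2.5142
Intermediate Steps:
X(x, r) = -2644 + r² (X(x, r) = r² - 2644 = -2644 + r²)
X(-53, -2802)/(-3121634) = (-2644 + (-2802)²)/(-3121634) = (-2644 + 7851204)*(-1/3121634) = 7848560*(-1/3121634) = -3924280/1560817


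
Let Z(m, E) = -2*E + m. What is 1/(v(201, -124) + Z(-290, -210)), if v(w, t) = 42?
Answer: 1/172 ≈ 0.0058140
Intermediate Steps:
Z(m, E) = m - 2*E
1/(v(201, -124) + Z(-290, -210)) = 1/(42 + (-290 - 2*(-210))) = 1/(42 + (-290 + 420)) = 1/(42 + 130) = 1/172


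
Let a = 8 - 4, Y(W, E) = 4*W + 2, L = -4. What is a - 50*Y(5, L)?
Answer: -1096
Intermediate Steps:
Y(W, E) = 2 + 4*W
a = 4
a - 50*Y(5, L) = 4 - 50*(2 + 4*5) = 4 - 50*(2 + 20) = 4 - 50*22 = 4 - 1100 = -1096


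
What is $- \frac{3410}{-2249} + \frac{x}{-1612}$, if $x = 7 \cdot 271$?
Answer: $\frac{94659}{278876} \approx 0.33943$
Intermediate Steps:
$x = 1897$
$- \frac{3410}{-2249} + \frac{x}{-1612} = - \frac{3410}{-2249} + \frac{1897}{-1612} = \left(-3410\right) \left(- \frac{1}{2249}\right) + 1897 \left(- \frac{1}{1612}\right) = \frac{3410}{2249} - \frac{1897}{1612} = \frac{94659}{278876}$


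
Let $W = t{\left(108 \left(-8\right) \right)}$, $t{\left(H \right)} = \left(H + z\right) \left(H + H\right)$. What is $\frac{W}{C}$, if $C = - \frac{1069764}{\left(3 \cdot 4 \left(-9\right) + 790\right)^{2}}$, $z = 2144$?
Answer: $\frac{85731655680}{89147} \approx 9.6169 \cdot 10^{5}$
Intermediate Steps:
$t{\left(H \right)} = 2 H \left(2144 + H\right)$ ($t{\left(H \right)} = \left(H + 2144\right) \left(H + H\right) = \left(2144 + H\right) 2 H = 2 H \left(2144 + H\right)$)
$C = - \frac{267441}{116281}$ ($C = - \frac{1069764}{\left(12 \left(-9\right) + 790\right)^{2}} = - \frac{1069764}{\left(-108 + 790\right)^{2}} = - \frac{1069764}{682^{2}} = - \frac{1069764}{465124} = \left(-1069764\right) \frac{1}{465124} = - \frac{267441}{116281} \approx -2.3$)
$W = -2211840$ ($W = 2 \cdot 108 \left(-8\right) \left(2144 + 108 \left(-8\right)\right) = 2 \left(-864\right) \left(2144 - 864\right) = 2 \left(-864\right) 1280 = -2211840$)
$\frac{W}{C} = - \frac{2211840}{- \frac{267441}{116281}} = \left(-2211840\right) \left(- \frac{116281}{267441}\right) = \frac{85731655680}{89147}$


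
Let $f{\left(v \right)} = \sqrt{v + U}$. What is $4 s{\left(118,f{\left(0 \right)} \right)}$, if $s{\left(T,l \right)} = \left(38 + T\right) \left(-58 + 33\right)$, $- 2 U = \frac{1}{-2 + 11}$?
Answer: $-15600$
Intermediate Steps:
$U = - \frac{1}{18}$ ($U = - \frac{1}{2 \left(-2 + 11\right)} = - \frac{1}{2 \cdot 9} = \left(- \frac{1}{2}\right) \frac{1}{9} = - \frac{1}{18} \approx -0.055556$)
$f{\left(v \right)} = \sqrt{- \frac{1}{18} + v}$ ($f{\left(v \right)} = \sqrt{v - \frac{1}{18}} = \sqrt{- \frac{1}{18} + v}$)
$s{\left(T,l \right)} = -950 - 25 T$ ($s{\left(T,l \right)} = \left(38 + T\right) \left(-25\right) = -950 - 25 T$)
$4 s{\left(118,f{\left(0 \right)} \right)} = 4 \left(-950 - 2950\right) = 4 \left(-3900\right) = -15600$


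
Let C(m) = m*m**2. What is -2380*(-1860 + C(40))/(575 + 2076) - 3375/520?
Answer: -15382682225/275704 ≈ -55794.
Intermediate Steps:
C(m) = m**3
-2380*(-1860 + C(40))/(575 + 2076) - 3375/520 = -2380*(-1860 + 40**3)/(575 + 2076) - 3375/520 = -2380/(2651/(-1860 + 64000)) - 3375*1/520 = -2380/(2651/62140) - 675/104 = -2380/(2651*(1/62140)) - 675/104 = -2380/2651/62140 - 675/104 = -2380*62140/2651 - 675/104 = -147893200/2651 - 675/104 = -15382682225/275704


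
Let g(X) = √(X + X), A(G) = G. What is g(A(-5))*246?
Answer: 246*I*√10 ≈ 777.92*I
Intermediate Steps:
g(X) = √2*√X (g(X) = √(2*X) = √2*√X)
g(A(-5))*246 = (√2*√(-5))*246 = (√2*(I*√5))*246 = (I*√10)*246 = 246*I*√10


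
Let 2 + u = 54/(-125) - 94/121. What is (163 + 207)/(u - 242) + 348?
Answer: 642530291/1854392 ≈ 346.49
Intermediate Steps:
u = -48534/15125 (u = -2 + (54/(-125) - 94/121) = -2 + (54*(-1/125) - 94*1/121) = -2 + (-54/125 - 94/121) = -2 - 18284/15125 = -48534/15125 ≈ -3.2089)
(163 + 207)/(u - 242) + 348 = (163 + 207)/(-48534/15125 - 242) + 348 = 370/(-3708784/15125) + 348 = 370*(-15125/3708784) + 348 = -2798125/1854392 + 348 = 642530291/1854392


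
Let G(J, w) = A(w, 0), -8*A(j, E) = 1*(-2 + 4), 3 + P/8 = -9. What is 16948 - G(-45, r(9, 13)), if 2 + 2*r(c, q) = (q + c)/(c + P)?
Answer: 67793/4 ≈ 16948.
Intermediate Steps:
P = -96 (P = -24 + 8*(-9) = -24 - 72 = -96)
r(c, q) = -1 + (c + q)/(2*(-96 + c)) (r(c, q) = -1 + ((q + c)/(c - 96))/2 = -1 + ((c + q)/(-96 + c))/2 = -1 + (c + q)/(2*(-96 + c)))
A(j, E) = -1/4 (A(j, E) = -(-2 + 4)/8 = -2/8 = -1/8*2 = -1/4)
G(J, w) = -1/4
16948 - G(-45, r(9, 13)) = 16948 - 1*(-1/4) = 16948 + 1/4 = 67793/4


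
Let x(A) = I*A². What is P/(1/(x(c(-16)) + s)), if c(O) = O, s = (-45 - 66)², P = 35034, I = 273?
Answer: 2880110106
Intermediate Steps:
s = 12321 (s = (-111)² = 12321)
x(A) = 273*A²
P/(1/(x(c(-16)) + s)) = 35034/(1/(273*(-16)² + 12321)) = 35034/(1/(273*256 + 12321)) = 35034/(1/(69888 + 12321)) = 35034/(1/82209) = 35034*82209 = 2880110106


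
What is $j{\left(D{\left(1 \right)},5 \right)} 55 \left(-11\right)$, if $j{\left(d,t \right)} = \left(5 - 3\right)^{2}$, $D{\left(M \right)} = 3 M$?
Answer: $-2420$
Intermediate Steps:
$j{\left(d,t \right)} = 4$ ($j{\left(d,t \right)} = 2^{2} = 4$)
$j{\left(D{\left(1 \right)},5 \right)} 55 \left(-11\right) = 4 \cdot 55 \left(-11\right) = 220 \left(-11\right) = -2420$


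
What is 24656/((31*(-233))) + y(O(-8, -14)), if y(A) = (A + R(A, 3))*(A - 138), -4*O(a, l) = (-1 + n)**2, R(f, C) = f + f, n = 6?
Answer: 312180829/115568 ≈ 2701.3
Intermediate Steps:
R(f, C) = 2*f
O(a, l) = -25/4 (O(a, l) = -(-1 + 6)**2/4 = -1/4*5**2 = -1/4*25 = -25/4)
y(A) = 3*A*(-138 + A) (y(A) = (A + 2*A)*(A - 138) = (3*A)*(-138 + A) = 3*A*(-138 + A))
24656/((31*(-233))) + y(O(-8, -14)) = 24656/((31*(-233))) + 3*(-25/4)*(-138 - 25/4) = 24656/(-7223) + 3*(-25/4)*(-577/4) = 24656*(-1/7223) + 43275/16 = -24656/7223 + 43275/16 = 312180829/115568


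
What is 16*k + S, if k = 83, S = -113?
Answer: 1215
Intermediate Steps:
16*k + S = 16*83 - 113 = 1328 - 113 = 1215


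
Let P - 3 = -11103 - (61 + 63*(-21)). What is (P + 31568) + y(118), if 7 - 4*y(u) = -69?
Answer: 21749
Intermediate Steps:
y(u) = 19 (y(u) = 7/4 - ¼*(-69) = 7/4 + 69/4 = 19)
P = -9838 (P = 3 + (-11103 - (61 + 63*(-21))) = 3 + (-11103 - (61 - 1323)) = 3 + (-11103 - 1*(-1262)) = 3 + (-11103 + 1262) = 3 - 9841 = -9838)
(P + 31568) + y(118) = (-9838 + 31568) + 19 = 21730 + 19 = 21749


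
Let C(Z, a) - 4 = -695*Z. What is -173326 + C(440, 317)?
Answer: -479122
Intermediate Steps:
C(Z, a) = 4 - 695*Z
-173326 + C(440, 317) = -173326 + (4 - 695*440) = -173326 + (4 - 305800) = -173326 - 305796 = -479122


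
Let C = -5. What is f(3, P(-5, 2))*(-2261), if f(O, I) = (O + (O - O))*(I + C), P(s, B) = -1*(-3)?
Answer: 13566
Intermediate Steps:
P(s, B) = 3
f(O, I) = O*(-5 + I) (f(O, I) = (O + (O - O))*(I - 5) = (O + 0)*(-5 + I) = O*(-5 + I))
f(3, P(-5, 2))*(-2261) = (3*(-5 + 3))*(-2261) = (3*(-2))*(-2261) = -6*(-2261) = 13566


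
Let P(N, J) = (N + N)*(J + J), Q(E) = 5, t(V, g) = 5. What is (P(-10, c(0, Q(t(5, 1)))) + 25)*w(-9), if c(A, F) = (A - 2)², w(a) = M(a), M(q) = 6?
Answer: -810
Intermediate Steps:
w(a) = 6
c(A, F) = (-2 + A)²
P(N, J) = 4*J*N (P(N, J) = (2*N)*(2*J) = 4*J*N)
(P(-10, c(0, Q(t(5, 1)))) + 25)*w(-9) = (4*(-2 + 0)²*(-10) + 25)*6 = (4*(-2)²*(-10) + 25)*6 = (4*4*(-10) + 25)*6 = (-160 + 25)*6 = -135*6 = -810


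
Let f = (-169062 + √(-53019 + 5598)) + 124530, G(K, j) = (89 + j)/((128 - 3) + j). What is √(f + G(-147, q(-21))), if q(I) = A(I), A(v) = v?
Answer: √(-30103190 + 2028*I*√5269)/26 ≈ 0.51597 + 211.03*I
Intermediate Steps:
q(I) = I
G(K, j) = (89 + j)/(125 + j)
f = -44532 + 3*I*√5269 (f = (-169062 + √(-47421)) + 124530 = (-169062 + 3*I*√5269) + 124530 = -44532 + 3*I*√5269 ≈ -44532.0 + 217.76*I)
√(f + G(-147, q(-21))) = √((-44532 + 3*I*√5269) + (89 - 21)/(125 - 21)) = √((-44532 + 3*I*√5269) + 68/104) = √((-44532 + 3*I*√5269) + (1/104)*68) = √((-44532 + 3*I*√5269) + 17/26) = √(-1157815/26 + 3*I*√5269)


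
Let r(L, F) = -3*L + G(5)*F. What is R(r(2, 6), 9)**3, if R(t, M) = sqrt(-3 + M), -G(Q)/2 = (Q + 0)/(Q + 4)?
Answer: 6*sqrt(6) ≈ 14.697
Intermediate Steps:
G(Q) = -2*Q/(4 + Q) (G(Q) = -2*(Q + 0)/(Q + 4) = -2*Q/(4 + Q))
r(L, F) = -3*L - 10*F/9 (r(L, F) = -3*L + (-2*5/(4 + 5))*F = -3*L + (-2*5/9)*F = -3*L + (-2*5*1/9)*F = -3*L - 10*F/9)
R(r(2, 6), 9)**3 = (sqrt(-3 + 9))**3 = (sqrt(6))**3 = 6*sqrt(6)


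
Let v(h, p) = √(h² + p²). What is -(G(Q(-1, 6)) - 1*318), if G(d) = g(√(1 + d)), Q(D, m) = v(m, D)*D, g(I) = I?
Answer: 318 - √(1 - √37) ≈ 318.0 - 2.2545*I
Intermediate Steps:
Q(D, m) = D*√(D² + m²) (Q(D, m) = √(m² + D²)*D = √(D² + m²)*D = D*√(D² + m²))
G(d) = √(1 + d)
-(G(Q(-1, 6)) - 1*318) = -(√(1 - √((-1)² + 6²)) - 1*318) = -(√(1 - √(1 + 36)) - 318) = -(√(1 - √37) - 318) = -(-318 + √(1 - √37)) = 318 - √(1 - √37)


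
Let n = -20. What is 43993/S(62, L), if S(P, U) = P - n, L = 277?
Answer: 1073/2 ≈ 536.50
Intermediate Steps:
S(P, U) = 20 + P (S(P, U) = P - 1*(-20) = P + 20 = 20 + P)
43993/S(62, L) = 43993/(20 + 62) = 43993/82 = 43993*(1/82) = 1073/2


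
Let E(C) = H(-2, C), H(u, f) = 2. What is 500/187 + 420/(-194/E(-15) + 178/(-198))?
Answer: -732365/453101 ≈ -1.6163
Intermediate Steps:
E(C) = 2
500/187 + 420/(-194/E(-15) + 178/(-198)) = 500/187 + 420/(-194/2 + 178/(-198)) = 500*(1/187) + 420/(-194*1/2 + 178*(-1/198)) = 500/187 + 420/(-97 - 89/99) = 500/187 + 420/(-9692/99) = 500/187 + 420*(-99/9692) = 500/187 - 10395/2423 = -732365/453101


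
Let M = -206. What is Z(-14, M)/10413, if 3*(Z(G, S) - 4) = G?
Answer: -2/31239 ≈ -6.4022e-5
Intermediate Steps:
Z(G, S) = 4 + G/3
Z(-14, M)/10413 = (4 + (1/3)*(-14))/10413 = (4 - 14/3)*(1/10413) = -2/3*1/10413 = -2/31239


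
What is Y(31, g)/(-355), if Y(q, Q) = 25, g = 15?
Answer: -5/71 ≈ -0.070423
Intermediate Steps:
Y(31, g)/(-355) = 25/(-355) = 25*(-1/355) = -5/71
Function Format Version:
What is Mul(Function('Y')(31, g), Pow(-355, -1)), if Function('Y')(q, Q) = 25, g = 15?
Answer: Rational(-5, 71) ≈ -0.070423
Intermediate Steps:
Mul(Function('Y')(31, g), Pow(-355, -1)) = Mul(25, Pow(-355, -1)) = Mul(25, Rational(-1, 355)) = Rational(-5, 71)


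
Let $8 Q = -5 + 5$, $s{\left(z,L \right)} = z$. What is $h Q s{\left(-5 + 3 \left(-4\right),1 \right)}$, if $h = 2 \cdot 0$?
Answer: $0$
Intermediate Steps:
$h = 0$
$Q = 0$ ($Q = \frac{-5 + 5}{8} = \frac{1}{8} \cdot 0 = 0$)
$h Q s{\left(-5 + 3 \left(-4\right),1 \right)} = 0 \cdot 0 \left(-5 + 3 \left(-4\right)\right) = 0 \left(-5 - 12\right) = 0 \left(-17\right) = 0$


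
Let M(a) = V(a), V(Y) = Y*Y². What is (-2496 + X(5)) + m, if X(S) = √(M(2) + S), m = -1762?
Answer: -4258 + √13 ≈ -4254.4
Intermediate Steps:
V(Y) = Y³
M(a) = a³
X(S) = √(8 + S) (X(S) = √(2³ + S) = √(8 + S))
(-2496 + X(5)) + m = (-2496 + √(8 + 5)) - 1762 = (-2496 + √13) - 1762 = -4258 + √13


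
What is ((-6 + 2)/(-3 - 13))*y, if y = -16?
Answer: -4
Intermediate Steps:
((-6 + 2)/(-3 - 13))*y = ((-6 + 2)/(-3 - 13))*(-16) = -4/(-16)*(-16) = -4*(-1/16)*(-16) = (¼)*(-16) = -4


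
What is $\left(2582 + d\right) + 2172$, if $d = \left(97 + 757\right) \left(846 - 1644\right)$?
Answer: $-676738$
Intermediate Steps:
$d = -681492$ ($d = 854 \left(-798\right) = -681492$)
$\left(2582 + d\right) + 2172 = \left(2582 - 681492\right) + 2172 = -678910 + 2172 = -676738$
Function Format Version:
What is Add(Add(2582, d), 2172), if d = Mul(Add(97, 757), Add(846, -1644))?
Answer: -676738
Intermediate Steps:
d = -681492 (d = Mul(854, -798) = -681492)
Add(Add(2582, d), 2172) = Add(Add(2582, -681492), 2172) = Add(-678910, 2172) = -676738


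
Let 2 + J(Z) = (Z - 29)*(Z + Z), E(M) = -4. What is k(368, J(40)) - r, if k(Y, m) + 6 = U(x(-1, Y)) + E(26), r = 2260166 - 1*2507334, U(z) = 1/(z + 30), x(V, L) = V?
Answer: 7167583/29 ≈ 2.4716e+5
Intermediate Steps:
J(Z) = -2 + 2*Z*(-29 + Z) (J(Z) = -2 + (Z - 29)*(Z + Z) = -2 + (-29 + Z)*(2*Z) = -2 + 2*Z*(-29 + Z))
U(z) = 1/(30 + z)
r = -247168 (r = 2260166 - 2507334 = -247168)
k(Y, m) = -289/29 (k(Y, m) = -6 + (1/(30 - 1) - 4) = -6 + (1/29 - 4) = -6 - 115/29 = -289/29)
k(368, J(40)) - r = -289/29 - 1*(-247168) = -289/29 + 247168 = 7167583/29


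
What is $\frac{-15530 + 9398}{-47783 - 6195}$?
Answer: $\frac{3066}{26989} \approx 0.1136$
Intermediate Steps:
$\frac{-15530 + 9398}{-47783 - 6195} = - \frac{6132}{-47783 + \left(-6541 + 346\right)} = - \frac{6132}{-47783 - 6195} = - \frac{6132}{-53978} = \left(-6132\right) \left(- \frac{1}{53978}\right) = \frac{3066}{26989}$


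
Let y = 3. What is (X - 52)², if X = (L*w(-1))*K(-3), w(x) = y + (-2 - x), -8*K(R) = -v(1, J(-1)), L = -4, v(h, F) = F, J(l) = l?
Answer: 2601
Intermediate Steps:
K(R) = -⅛ (K(R) = -(-1)*(-1)/8 = -⅛*1 = -⅛)
w(x) = 1 - x (w(x) = 3 + (-2 - x) = 1 - x)
X = 1 (X = -4*(1 - 1*(-1))*(-⅛) = -4*(1 + 1)*(-⅛) = -4*2*(-⅛) = -8*(-⅛) = 1)
(X - 52)² = (1 - 52)² = (-51)² = 2601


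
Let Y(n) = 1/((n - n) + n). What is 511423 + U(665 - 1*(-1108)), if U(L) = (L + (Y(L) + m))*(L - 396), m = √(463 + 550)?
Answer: 581710421/197 + 1377*√1013 ≈ 2.9967e+6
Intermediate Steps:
m = √1013 ≈ 31.828
Y(n) = 1/n (Y(n) = 1/(0 + n) = 1/n)
U(L) = (-396 + L)*(L + √1013 + 1/L) (U(L) = (L + (1/L + √1013))*(L - 396) = (L + (√1013 + 1/L))*(-396 + L) = (L + √1013 + 1/L)*(-396 + L) = (-396 + L)*(L + √1013 + 1/L))
511423 + U(665 - 1*(-1108)) = 511423 + (1 + (665 - 1*(-1108))² - 396*(665 - 1*(-1108)) - 396*√1013 - 396/(665 - 1*(-1108)) + (665 - 1*(-1108))*√1013) = 511423 + (1 + (665 + 1108)² - 396*(665 + 1108) - 396*√1013 - 396/(665 + 1108) + (665 + 1108)*√1013) = 511423 + (1 + 1773² - 396*1773 - 396*√1013 - 396/1773 + 1773*√1013) = 511423 + (1 + 3143529 - 702108 - 396*√1013 - 396*1/1773 + 1773*√1013) = 511423 + (1 + 3143529 - 702108 - 396*√1013 - 44/197 + 1773*√1013) = 511423 + (480960090/197 + 1377*√1013) = 581710421/197 + 1377*√1013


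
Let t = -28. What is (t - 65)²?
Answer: 8649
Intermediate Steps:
(t - 65)² = (-28 - 65)² = (-93)² = 8649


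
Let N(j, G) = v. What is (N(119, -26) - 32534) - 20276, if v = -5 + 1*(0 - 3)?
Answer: -52818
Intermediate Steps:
v = -8 (v = -5 + 1*(-3) = -5 - 3 = -8)
N(j, G) = -8
(N(119, -26) - 32534) - 20276 = (-8 - 32534) - 20276 = -32542 - 20276 = -52818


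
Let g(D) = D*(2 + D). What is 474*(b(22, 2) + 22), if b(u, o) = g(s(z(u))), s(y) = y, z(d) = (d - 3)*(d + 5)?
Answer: 125238858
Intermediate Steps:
z(d) = (-3 + d)*(5 + d)
b(u, o) = (-15 + u² + 2*u)*(-13 + u² + 2*u) (b(u, o) = (-15 + u² + 2*u)*(2 + (-15 + u² + 2*u)) = (-15 + u² + 2*u)*(-13 + u² + 2*u))
474*(b(22, 2) + 22) = 474*((-15 + 22² + 2*22)*(-13 + 22² + 2*22) + 22) = 474*((-15 + 484 + 44)*(-13 + 484 + 44) + 22) = 474*(513*515 + 22) = 474*(264195 + 22) = 474*264217 = 125238858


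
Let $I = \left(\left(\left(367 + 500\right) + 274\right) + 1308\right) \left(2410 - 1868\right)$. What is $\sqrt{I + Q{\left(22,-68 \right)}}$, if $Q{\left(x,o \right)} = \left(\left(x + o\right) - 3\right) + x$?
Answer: $\sqrt{1327331} \approx 1152.1$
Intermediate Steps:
$I = 1327358$ ($I = \left(\left(867 + 274\right) + 1308\right) 542 = \left(1141 + 1308\right) 542 = 2449 \cdot 542 = 1327358$)
$Q{\left(x,o \right)} = -3 + o + 2 x$ ($Q{\left(x,o \right)} = \left(\left(o + x\right) - 3\right) + x = \left(-3 + o + x\right) + x = -3 + o + 2 x$)
$\sqrt{I + Q{\left(22,-68 \right)}} = \sqrt{1327358 - 27} = \sqrt{1327331}$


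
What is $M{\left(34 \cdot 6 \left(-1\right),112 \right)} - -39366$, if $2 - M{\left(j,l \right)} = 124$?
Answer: $39244$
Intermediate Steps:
$M{\left(j,l \right)} = -122$ ($M{\left(j,l \right)} = 2 - 124 = -122$)
$M{\left(34 \cdot 6 \left(-1\right),112 \right)} - -39366 = -122 - -39366 = -122 + 39366 = 39244$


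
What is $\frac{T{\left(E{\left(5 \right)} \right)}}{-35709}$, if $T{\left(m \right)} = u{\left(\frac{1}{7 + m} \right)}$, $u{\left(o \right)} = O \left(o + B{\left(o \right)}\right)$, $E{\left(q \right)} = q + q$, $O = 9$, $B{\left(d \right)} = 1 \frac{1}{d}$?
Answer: $- \frac{870}{202351} \approx -0.0042995$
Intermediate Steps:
$B{\left(d \right)} = \frac{1}{d}$
$E{\left(q \right)} = 2 q$
$u{\left(o \right)} = 9 o + \frac{9}{o}$ ($u{\left(o \right)} = 9 \left(o + \frac{1}{o}\right) = 9 o + \frac{9}{o}$)
$T{\left(m \right)} = 63 + 9 m + \frac{9}{7 + m}$ ($T{\left(m \right)} = \frac{9}{7 + m} + \frac{9}{\frac{1}{7 + m}} = \frac{9}{7 + m} + 9 \left(7 + m\right) = \frac{9}{7 + m} + \left(63 + 9 m\right) = 63 + 9 m + \frac{9}{7 + m}$)
$\frac{T{\left(E{\left(5 \right)} \right)}}{-35709} = \frac{63 + 9 \cdot 2 \cdot 5 + \frac{9}{7 + 2 \cdot 5}}{-35709} = \left(63 + 9 \cdot 10 + \frac{9}{7 + 10}\right) \left(- \frac{1}{35709}\right) = \left(63 + 90 + \frac{9}{17}\right) \left(- \frac{1}{35709}\right) = \frac{2610}{17} \left(- \frac{1}{35709}\right) = - \frac{870}{202351}$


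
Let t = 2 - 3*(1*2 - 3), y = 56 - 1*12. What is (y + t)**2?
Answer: 2401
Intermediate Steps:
y = 44 (y = 56 - 12 = 44)
t = 5 (t = 2 - 3*(2 - 3) = 2 - 3*(-1) = 2 + 3 = 5)
(y + t)**2 = (44 + 5)**2 = 49**2 = 2401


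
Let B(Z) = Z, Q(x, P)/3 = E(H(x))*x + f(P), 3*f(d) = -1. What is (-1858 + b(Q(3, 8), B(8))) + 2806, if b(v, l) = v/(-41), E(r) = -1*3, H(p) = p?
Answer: 38896/41 ≈ 948.68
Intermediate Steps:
f(d) = -⅓ (f(d) = (⅓)*(-1) = -⅓)
E(r) = -3
Q(x, P) = -1 - 9*x (Q(x, P) = 3*(-3*x - ⅓) = 3*(-⅓ - 3*x) = -1 - 9*x)
b(v, l) = -v/41 (b(v, l) = v*(-1/41) = -v/41)
(-1858 + b(Q(3, 8), B(8))) + 2806 = (-1858 - (-1 - 9*3)/41) + 2806 = (-1858 - (-1 - 27)/41) + 2806 = (-1858 - 1/41*(-28)) + 2806 = (-1858 + 28/41) + 2806 = -76150/41 + 2806 = 38896/41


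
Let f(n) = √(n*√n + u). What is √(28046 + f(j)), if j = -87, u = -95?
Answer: √(28046 + √(-95 - 87*I*√87)) ≈ 167.53 - 0.0637*I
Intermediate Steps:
f(n) = √(-95 + n^(3/2)) (f(n) = √(n*√n - 95) = √(n^(3/2) - 95) = √(-95 + n^(3/2)))
√(28046 + f(j)) = √(28046 + √(-95 + (-87)^(3/2))) = √(28046 + √(-95 - 87*I*√87))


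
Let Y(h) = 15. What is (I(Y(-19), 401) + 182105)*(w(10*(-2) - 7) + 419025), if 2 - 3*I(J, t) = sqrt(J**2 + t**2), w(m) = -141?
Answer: 76281150076 - 139628*sqrt(161026) ≈ 7.6225e+10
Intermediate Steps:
I(J, t) = 2/3 - sqrt(J**2 + t**2)/3
(I(Y(-19), 401) + 182105)*(w(10*(-2) - 7) + 419025) = ((2/3 - sqrt(15**2 + 401**2)/3) + 182105)*(-141 + 419025) = ((2/3 - sqrt(225 + 160801)/3) + 182105)*418884 = ((2/3 - sqrt(161026)/3) + 182105)*418884 = (546317/3 - sqrt(161026)/3)*418884 = 76281150076 - 139628*sqrt(161026)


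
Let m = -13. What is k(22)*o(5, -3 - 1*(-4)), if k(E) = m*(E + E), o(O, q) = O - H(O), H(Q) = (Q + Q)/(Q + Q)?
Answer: -2288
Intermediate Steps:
H(Q) = 1 (H(Q) = (2*Q)/((2*Q)) = (2*Q)*(1/(2*Q)) = 1)
o(O, q) = -1 + O (o(O, q) = O - 1*1 = O - 1 = -1 + O)
k(E) = -26*E (k(E) = -13*(E + E) = -26*E)
k(22)*o(5, -3 - 1*(-4)) = (-26*22)*(-1 + 5) = -572*4 = -2288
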